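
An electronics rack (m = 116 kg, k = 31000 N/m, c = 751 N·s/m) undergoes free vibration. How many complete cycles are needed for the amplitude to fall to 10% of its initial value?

2 cycles

ζ = c/(2√(km)) = 751/(2√(31000 × 116)) = 751/3793 = 0.1980.
Logarithmic decrement δ = 2πζ/√(1 − ζ²) = 2π × 0.1980/√(1 − 0.0392) = 1.269.
x_n/x₀ = e^(−nδ) ≤ 0.1; take ln: n ≥ ln(1/0.1)/δ = 2.303/1.269 = 1.814.
So 2 complete cycles are required.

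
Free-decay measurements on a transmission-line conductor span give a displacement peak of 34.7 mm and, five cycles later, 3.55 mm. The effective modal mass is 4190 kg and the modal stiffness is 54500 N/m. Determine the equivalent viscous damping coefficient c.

2190 N·s/m

Logarithmic decrement δ = (1/n)·ln(x₀/x_n) = (1/5)·ln(34.7/3.55) = (1/5)·ln(9.775) = 0.4560.
ζ = δ/√(4π² + δ²) = 0.4560/√(39.48 + 0.208) = 0.4560/6.300 = 0.07238.
c = ζ · 2√(km) = 0.07238 × 2√(54500 × 4190) = 0.07238 × 30220 = 2187 N·s/m.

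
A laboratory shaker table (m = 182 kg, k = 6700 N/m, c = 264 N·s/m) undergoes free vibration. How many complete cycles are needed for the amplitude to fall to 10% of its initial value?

4 cycles

ζ = c/(2√(km)) = 264/(2√(6700 × 182)) = 264/2209 = 0.1195.
Logarithmic decrement δ = 2πζ/√(1 − ζ²) = 2π × 0.1195/√(1 − 0.0143) = 0.7565.
x_n/x₀ = e^(−nδ) ≤ 0.1; take ln: n ≥ ln(1/0.1)/δ = 2.303/0.7565 = 3.044.
So 4 complete cycles are required.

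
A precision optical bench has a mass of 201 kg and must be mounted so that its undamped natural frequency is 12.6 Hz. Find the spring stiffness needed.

ω_n = 2πf_n = 2π × 12.6 = 79.17 rad/s.
k = m·ω_n² = 201 × 79.17² = 201 × 6268 = 1260000 N/m.

1260000 N/m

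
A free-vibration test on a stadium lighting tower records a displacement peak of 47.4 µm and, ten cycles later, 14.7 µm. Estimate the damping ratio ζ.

Logarithmic decrement δ = (1/n)·ln(x₀/x_n) = (1/10)·ln(47.4/14.7) = (1/10)·ln(3.224) = 0.1171.
ζ = δ/√(4π² + δ²) = 0.1171/√(39.48 + 0.0137) = 0.1171/6.284 = 0.01863.

0.0186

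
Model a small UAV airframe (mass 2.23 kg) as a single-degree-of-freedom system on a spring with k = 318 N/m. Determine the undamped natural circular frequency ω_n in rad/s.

11.9 rad/s

ω_n = √(k/m) = √(318.0/2.23) = √142.6 = 11.94 rad/s.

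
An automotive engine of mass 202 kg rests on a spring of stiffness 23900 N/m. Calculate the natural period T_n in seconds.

ω_n = √(k/m) = √(23900/202) = √118.3 = 10.88 rad/s.
T_n = 2π/ω_n = 6.283/10.88 = 0.5776 s.

0.578 s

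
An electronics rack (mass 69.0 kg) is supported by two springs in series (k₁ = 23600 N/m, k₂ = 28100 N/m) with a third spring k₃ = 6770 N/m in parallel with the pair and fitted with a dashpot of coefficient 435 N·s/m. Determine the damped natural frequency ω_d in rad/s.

Series pair: k_s = k₁k₂/(k₁+k₂) = (23600)(28100)/(23600 + 28100) = 12830 N/m. In parallel with k₃: k_eq = 12830 + 6770 = 19600 N/m.
ω_n = √(k_eq/m) = √(19600/69.0) = 16.85 rad/s.
Critical damping c_c = 2√(k_eq·m) = 2√(19600 × 69.0) = 2326 N·s/m, so ζ = c/c_c = 435/2326 = 0.1870.
ω_d = ω_n√(1 − ζ²) = 16.85 × √(1 − 0.0350) = 16.56 rad/s.

16.6 rad/s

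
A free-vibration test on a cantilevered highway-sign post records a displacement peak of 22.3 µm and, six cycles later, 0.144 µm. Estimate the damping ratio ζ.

Logarithmic decrement δ = (1/n)·ln(x₀/x_n) = (1/6)·ln(22.3/0.144) = (1/6)·ln(154.9) = 0.8404.
ζ = δ/√(4π² + δ²) = 0.8404/√(39.48 + 0.706) = 0.8404/6.339 = 0.1326.

0.133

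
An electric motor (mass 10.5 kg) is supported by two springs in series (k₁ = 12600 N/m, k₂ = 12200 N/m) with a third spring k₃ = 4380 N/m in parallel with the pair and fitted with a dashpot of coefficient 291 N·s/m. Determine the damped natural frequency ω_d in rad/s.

28.6 rad/s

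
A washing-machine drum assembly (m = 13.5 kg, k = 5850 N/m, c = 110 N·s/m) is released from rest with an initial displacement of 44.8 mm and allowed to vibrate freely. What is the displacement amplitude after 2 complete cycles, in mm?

3.65 mm

ζ = c/(2√(km)) = 110/(2√(5850 × 13.5)) = 110/562.0 = 0.1957.
Logarithmic decrement δ = 2πζ/√(1 − ζ²) = 2π × 0.1957/√(1 − 0.0383) = 1.254.
After n cycles, x_n/x₀ = e^(−nδ), so x_2 = 44.8 × e^(−2 × 1.254) = 44.8 × 0.08144 = 3.649 mm.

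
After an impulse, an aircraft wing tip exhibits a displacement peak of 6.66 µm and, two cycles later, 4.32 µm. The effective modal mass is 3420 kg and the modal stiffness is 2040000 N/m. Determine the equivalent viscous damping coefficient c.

5750 N·s/m

Logarithmic decrement δ = (1/n)·ln(x₀/x_n) = (1/2)·ln(6.66/4.32) = (1/2)·ln(1.542) = 0.2164.
ζ = δ/√(4π² + δ²) = 0.2164/√(39.48 + 0.0468) = 0.2164/6.287 = 0.03443.
c = ζ · 2√(km) = 0.03443 × 2√(2040000 × 3420) = 0.03443 × 167100 = 5751 N·s/m.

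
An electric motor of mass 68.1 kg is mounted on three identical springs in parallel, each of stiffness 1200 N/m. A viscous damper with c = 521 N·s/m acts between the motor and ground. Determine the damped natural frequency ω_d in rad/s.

Parallel springs add: k_eq = 3 × 1200 = 3600 N/m.
ω_n = √(k_eq/m) = √(3600/68.1) = 7.271 rad/s.
Critical damping c_c = 2√(k_eq·m) = 2√(3600 × 68.1) = 990.3 N·s/m, so ζ = c/c_c = 521/990.3 = 0.5261.
ω_d = ω_n√(1 − ζ²) = 7.271 × √(1 − 0.277) = 6.183 rad/s.

6.18 rad/s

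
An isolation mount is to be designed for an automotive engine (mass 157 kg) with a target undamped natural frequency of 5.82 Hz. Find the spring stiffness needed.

210000 N/m

ω_n = 2πf_n = 2π × 5.82 = 36.57 rad/s.
k = m·ω_n² = 157 × 36.57² = 157 × 1337 = 209900 N/m.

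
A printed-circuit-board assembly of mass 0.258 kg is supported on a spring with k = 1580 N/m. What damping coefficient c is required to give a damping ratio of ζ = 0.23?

c_c = 2√(k·m) = 2√(1580 × 0.258) = 40.38 N·s/m.
c = ζ·c_c = 0.23 × 40.38 = 9.287 N·s/m.

9.29 N·s/m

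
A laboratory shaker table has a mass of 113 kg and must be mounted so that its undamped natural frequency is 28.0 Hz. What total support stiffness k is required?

3500000 N/m

ω_n = 2πf_n = 2π × 28.0 = 175.9 rad/s.
k = m·ω_n² = 113 × 175.9² = 113 × 30950 = 3497000 N/m.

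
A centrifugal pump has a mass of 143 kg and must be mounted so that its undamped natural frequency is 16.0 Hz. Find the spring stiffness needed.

ω_n = 2πf_n = 2π × 16.0 = 100.5 rad/s.
k = m·ω_n² = 143 × 100.5² = 143 × 10110 = 1445000 N/m.

1450000 N/m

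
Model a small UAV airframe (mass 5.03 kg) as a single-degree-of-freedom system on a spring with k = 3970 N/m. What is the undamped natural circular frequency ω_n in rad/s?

28.1 rad/s

ω_n = √(k/m) = √(3970/5.03) = √789.3 = 28.09 rad/s.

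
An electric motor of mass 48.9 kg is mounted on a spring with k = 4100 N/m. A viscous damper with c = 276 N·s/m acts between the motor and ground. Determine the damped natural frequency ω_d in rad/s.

ω_n = √(k/m) = √(4100/48.9) = 9.157 rad/s.
Critical damping c_c = 2√(k·m) = 2√(4100 × 48.9) = 895.5 N·s/m, so ζ = c/c_c = 276/895.5 = 0.3082.
ω_d = ω_n√(1 − ζ²) = 9.157 × √(1 − 0.0950) = 8.711 rad/s.

8.71 rad/s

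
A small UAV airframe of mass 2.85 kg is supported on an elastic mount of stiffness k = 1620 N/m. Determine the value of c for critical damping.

c_c = 2√(k·m) = 2√(1620 × 2.85) = 2 × 67.95 = 135.9 N·s/m.

136 N·s/m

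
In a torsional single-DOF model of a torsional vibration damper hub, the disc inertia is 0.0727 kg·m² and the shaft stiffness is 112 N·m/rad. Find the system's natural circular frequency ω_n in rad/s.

39.3 rad/s

ω_n = √(k_t/J) = √(112/0.0727) = √1541 = 39.25 rad/s.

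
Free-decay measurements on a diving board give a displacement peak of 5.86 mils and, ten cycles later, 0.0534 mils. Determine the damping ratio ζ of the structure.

Logarithmic decrement δ = (1/n)·ln(x₀/x_n) = (1/10)·ln(5.86/0.0534) = (1/10)·ln(109.7) = 0.4698.
ζ = δ/√(4π² + δ²) = 0.4698/√(39.48 + 0.221) = 0.4698/6.301 = 0.07456.

0.0746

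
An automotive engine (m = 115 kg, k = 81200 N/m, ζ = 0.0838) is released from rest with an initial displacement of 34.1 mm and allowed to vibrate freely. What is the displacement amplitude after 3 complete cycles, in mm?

6.99 mm

Logarithmic decrement δ = 2πζ/√(1 − ζ²) = 2π × 0.08380/√(1 − 0.00702) = 0.5284.
After n cycles, x_n/x₀ = e^(−nδ), so x_3 = 34.1 × e^(−3 × 0.5284) = 34.1 × 0.2049 = 6.988 mm.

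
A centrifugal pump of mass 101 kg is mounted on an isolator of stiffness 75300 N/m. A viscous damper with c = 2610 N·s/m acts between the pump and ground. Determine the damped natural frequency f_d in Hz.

3.83 Hz

ω_n = √(k/m) = √(75300/101) = 27.30 rad/s.
Critical damping c_c = 2√(k·m) = 2√(75300 × 101) = 5516 N·s/m, so ζ = c/c_c = 2610/5516 = 0.4732.
ω_d = ω_n√(1 − ζ²) = 27.30 × √(1 − 0.224) = 24.05 rad/s.
f_d = ω_d/(2π) = 3.828 Hz.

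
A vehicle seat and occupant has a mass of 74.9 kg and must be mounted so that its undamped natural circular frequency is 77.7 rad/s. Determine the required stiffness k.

452000 N/m

k = m·ω_n² = 74.9 × 77.70² = 74.9 × 6037 = 452200 N/m.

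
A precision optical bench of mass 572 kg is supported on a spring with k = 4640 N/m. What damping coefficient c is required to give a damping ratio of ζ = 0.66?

2150 N·s/m

c_c = 2√(k·m) = 2√(4640 × 572) = 3258 N·s/m.
c = ζ·c_c = 0.66 × 3258 = 2150 N·s/m.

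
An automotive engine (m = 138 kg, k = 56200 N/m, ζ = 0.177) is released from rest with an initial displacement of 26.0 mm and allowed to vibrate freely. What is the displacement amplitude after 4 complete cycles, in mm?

Logarithmic decrement δ = 2πζ/√(1 − ζ²) = 2π × 0.1770/√(1 − 0.0313) = 1.130.
After n cycles, x_n/x₀ = e^(−nδ), so x_4 = 26.0 × e^(−4 × 1.130) = 26.0 × 0.01089 = 0.2832 mm.

0.283 mm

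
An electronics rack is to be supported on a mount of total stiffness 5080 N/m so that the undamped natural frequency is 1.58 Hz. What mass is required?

51.5 kg

ω_n = 2πf_n = 2π × 1.58 = 9.927 rad/s.
m = k/ω_n² = 5080/9.927² = 5080/98.55 = 51.55 kg.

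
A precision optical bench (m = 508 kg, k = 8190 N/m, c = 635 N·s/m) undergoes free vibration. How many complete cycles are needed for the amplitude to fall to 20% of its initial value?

ζ = c/(2√(km)) = 635/(2√(8190 × 508)) = 635/4079 = 0.1557.
Logarithmic decrement δ = 2πζ/√(1 − ζ²) = 2π × 0.1557/√(1 − 0.0242) = 0.9901.
x_n/x₀ = e^(−nδ) ≤ 0.2; take ln: n ≥ ln(1/0.2)/δ = 1.609/0.9901 = 1.626.
So 2 complete cycles are required.

2 cycles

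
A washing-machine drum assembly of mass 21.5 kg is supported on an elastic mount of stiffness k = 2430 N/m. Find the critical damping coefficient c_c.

457 N·s/m

c_c = 2√(k·m) = 2√(2430 × 21.5) = 2 × 228.6 = 457.1 N·s/m.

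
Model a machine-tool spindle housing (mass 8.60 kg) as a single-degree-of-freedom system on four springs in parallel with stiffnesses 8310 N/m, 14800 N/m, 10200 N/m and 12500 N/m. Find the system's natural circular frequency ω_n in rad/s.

73.0 rad/s

Parallel springs add: k_eq = 8310 + 14800 + 10200 + 12500 = 45810 N/m.
ω_n = √(k_eq/m) = √(45810/8.60) = √5327 = 72.98 rad/s.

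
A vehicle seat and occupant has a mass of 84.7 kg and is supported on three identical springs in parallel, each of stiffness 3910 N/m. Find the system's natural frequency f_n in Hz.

Parallel springs add: k_eq = 3 × 3910 = 11730 N/m.
ω_n = √(k_eq/m) = √(11730/84.7) = √138.5 = 11.77 rad/s.
f_n = ω_n/(2π) = 11.77/6.283 = 1.873 Hz.

1.87 Hz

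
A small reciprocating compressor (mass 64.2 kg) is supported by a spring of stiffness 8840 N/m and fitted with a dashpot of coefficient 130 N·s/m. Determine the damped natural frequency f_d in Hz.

ω_n = √(k/m) = √(8840/64.2) = 11.73 rad/s.
Critical damping c_c = 2√(k·m) = 2√(8840 × 64.2) = 1507 N·s/m, so ζ = c/c_c = 130/1507 = 0.08628.
ω_d = ω_n√(1 − ζ²) = 11.73 × √(1 − 0.00744) = 11.69 rad/s.
f_d = ω_d/(2π) = 1.861 Hz.

1.86 Hz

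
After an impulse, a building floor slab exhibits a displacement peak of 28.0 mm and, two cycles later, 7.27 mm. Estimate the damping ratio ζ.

Logarithmic decrement δ = (1/n)·ln(x₀/x_n) = (1/2)·ln(28.0/7.27) = (1/2)·ln(3.851) = 0.6742.
ζ = δ/√(4π² + δ²) = 0.6742/√(39.48 + 0.455) = 0.6742/6.319 = 0.1067.

0.107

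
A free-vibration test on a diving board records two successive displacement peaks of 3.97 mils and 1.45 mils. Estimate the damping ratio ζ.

0.158

Logarithmic decrement δ = (1/n)·ln(x₀/x_n) = (1/1)·ln(3.97/1.45) = (1/1)·ln(2.738) = 1.007.
ζ = δ/√(4π² + δ²) = 1.007/√(39.48 + 1.01) = 1.007/6.363 = 0.1583.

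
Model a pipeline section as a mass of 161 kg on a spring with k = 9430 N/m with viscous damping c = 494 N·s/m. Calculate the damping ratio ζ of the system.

0.200

ω_n = √(k/m) = √(9430/161) = 7.653 rad/s.
Critical damping c_c = 2√(k·m) = 2√(9430 × 161) = 2464 N·s/m, so ζ = c/c_c = 494/2464 = 0.2005.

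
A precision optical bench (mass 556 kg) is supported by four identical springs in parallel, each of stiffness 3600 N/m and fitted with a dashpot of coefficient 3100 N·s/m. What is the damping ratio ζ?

0.548

Parallel springs add: k_eq = 4 × 3600 = 14400 N/m.
ω_n = √(k_eq/m) = √(14400/556) = 5.089 rad/s.
Critical damping c_c = 2√(k_eq·m) = 2√(14400 × 556) = 5659 N·s/m, so ζ = c/c_c = 3100/5659 = 0.5478.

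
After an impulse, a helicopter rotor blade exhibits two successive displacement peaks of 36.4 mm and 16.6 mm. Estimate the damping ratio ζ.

0.124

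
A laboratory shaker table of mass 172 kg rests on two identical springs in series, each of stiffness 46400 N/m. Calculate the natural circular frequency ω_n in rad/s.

11.6 rad/s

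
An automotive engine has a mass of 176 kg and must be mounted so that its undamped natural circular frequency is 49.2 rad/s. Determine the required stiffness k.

426000 N/m

k = m·ω_n² = 176 × 49.20² = 176 × 2421 = 426000 N/m.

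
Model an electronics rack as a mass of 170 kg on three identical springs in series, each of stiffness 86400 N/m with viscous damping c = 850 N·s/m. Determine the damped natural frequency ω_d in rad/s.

12.8 rad/s

Series springs: 1/k_eq = 3/86400, so k_eq = 86400/3 = 28800 N/m.
ω_n = √(k_eq/m) = √(28800/170) = 13.02 rad/s.
Critical damping c_c = 2√(k_eq·m) = 2√(28800 × 170) = 4425 N·s/m, so ζ = c/c_c = 850/4425 = 0.1921.
ω_d = ω_n√(1 − ζ²) = 13.02 × √(1 − 0.0369) = 12.77 rad/s.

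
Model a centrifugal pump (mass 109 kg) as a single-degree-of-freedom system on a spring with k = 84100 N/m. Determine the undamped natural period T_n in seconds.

ω_n = √(k/m) = √(84100/109) = √771.6 = 27.78 rad/s.
T_n = 2π/ω_n = 6.283/27.78 = 0.2262 s.

0.226 s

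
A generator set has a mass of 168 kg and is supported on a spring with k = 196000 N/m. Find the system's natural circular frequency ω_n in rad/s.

ω_n = √(k/m) = √(196000/168) = √1167 = 34.16 rad/s.

34.2 rad/s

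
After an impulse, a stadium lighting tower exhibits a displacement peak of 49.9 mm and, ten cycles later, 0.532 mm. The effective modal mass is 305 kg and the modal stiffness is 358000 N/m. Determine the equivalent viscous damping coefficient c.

Logarithmic decrement δ = (1/n)·ln(x₀/x_n) = (1/10)·ln(49.9/0.532) = (1/10)·ln(93.80) = 0.4541.
ζ = δ/√(4π² + δ²) = 0.4541/√(39.48 + 0.206) = 0.4541/6.300 = 0.07209.
c = ζ · 2√(km) = 0.07209 × 2√(358000 × 305) = 0.07209 × 20900 = 1507 N·s/m.

1510 N·s/m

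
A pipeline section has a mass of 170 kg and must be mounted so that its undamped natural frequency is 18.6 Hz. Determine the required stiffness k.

ω_n = 2πf_n = 2π × 18.6 = 116.9 rad/s.
k = m·ω_n² = 170 × 116.9² = 170 × 13660 = 2322000 N/m.

2320000 N/m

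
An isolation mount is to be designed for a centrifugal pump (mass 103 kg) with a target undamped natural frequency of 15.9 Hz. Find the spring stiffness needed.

ω_n = 2πf_n = 2π × 15.9 = 99.90 rad/s.
k = m·ω_n² = 103 × 99.90² = 103 × 9981 = 1028000 N/m.

1030000 N/m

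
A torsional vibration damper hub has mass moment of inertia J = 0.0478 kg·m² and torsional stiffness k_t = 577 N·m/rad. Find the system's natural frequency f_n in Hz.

17.5 Hz

ω_n = √(k_t/J) = √(577/0.0478) = √12070 = 109.9 rad/s.
f_n = ω_n/(2π) = 109.9/6.283 = 17.49 Hz.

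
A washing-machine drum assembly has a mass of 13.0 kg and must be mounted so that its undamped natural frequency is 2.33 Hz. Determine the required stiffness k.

2790 N/m

ω_n = 2πf_n = 2π × 2.33 = 14.64 rad/s.
k = m·ω_n² = 13.0 × 14.64² = 13.0 × 214.3 = 2786 N/m.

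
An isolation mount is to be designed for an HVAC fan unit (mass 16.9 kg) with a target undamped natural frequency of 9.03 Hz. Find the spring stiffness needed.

54400 N/m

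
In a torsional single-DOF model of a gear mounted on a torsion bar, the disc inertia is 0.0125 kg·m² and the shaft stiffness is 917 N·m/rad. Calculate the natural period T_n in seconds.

ω_n = √(k_t/J) = √(917/0.0125) = √73360 = 270.9 rad/s.
T_n = 2π/ω_n = 6.283/270.9 = 0.02320 s.

0.0232 s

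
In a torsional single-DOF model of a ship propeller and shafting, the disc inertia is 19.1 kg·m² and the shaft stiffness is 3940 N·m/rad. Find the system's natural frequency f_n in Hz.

2.29 Hz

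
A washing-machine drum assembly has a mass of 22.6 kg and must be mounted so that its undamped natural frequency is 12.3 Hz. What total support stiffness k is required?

ω_n = 2πf_n = 2π × 12.3 = 77.28 rad/s.
k = m·ω_n² = 22.6 × 77.28² = 22.6 × 5973 = 135000 N/m.

135000 N/m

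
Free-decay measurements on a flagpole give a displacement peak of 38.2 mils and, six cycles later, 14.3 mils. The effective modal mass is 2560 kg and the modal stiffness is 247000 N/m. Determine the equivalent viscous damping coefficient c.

Logarithmic decrement δ = (1/n)·ln(x₀/x_n) = (1/6)·ln(38.2/14.3) = (1/6)·ln(2.671) = 0.1638.
ζ = δ/√(4π² + δ²) = 0.1638/√(39.48 + 0.0268) = 0.1638/6.285 = 0.02605.
c = ζ · 2√(km) = 0.02605 × 2√(247000 × 2560) = 0.02605 × 50290 = 1310 N·s/m.

1310 N·s/m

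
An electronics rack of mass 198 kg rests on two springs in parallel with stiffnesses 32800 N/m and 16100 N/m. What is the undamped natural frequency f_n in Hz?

2.50 Hz

Parallel springs add: k_eq = 32800 + 16100 = 48900 N/m.
ω_n = √(k_eq/m) = √(48900/198) = √247.0 = 15.72 rad/s.
f_n = ω_n/(2π) = 15.72/6.283 = 2.501 Hz.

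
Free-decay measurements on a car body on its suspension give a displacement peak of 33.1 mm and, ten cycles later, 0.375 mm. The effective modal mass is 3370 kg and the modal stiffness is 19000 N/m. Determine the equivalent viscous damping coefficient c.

Logarithmic decrement δ = (1/n)·ln(x₀/x_n) = (1/10)·ln(33.1/0.375) = (1/10)·ln(88.27) = 0.4480.
ζ = δ/√(4π² + δ²) = 0.4480/√(39.48 + 0.201) = 0.4480/6.299 = 0.07113.
c = ζ · 2√(km) = 0.07113 × 2√(19000 × 3370) = 0.07113 × 16000 = 1138 N·s/m.

1140 N·s/m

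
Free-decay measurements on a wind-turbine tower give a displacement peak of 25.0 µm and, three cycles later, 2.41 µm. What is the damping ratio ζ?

0.123

Logarithmic decrement δ = (1/n)·ln(x₀/x_n) = (1/3)·ln(25.0/2.41) = (1/3)·ln(10.37) = 0.7797.
ζ = δ/√(4π² + δ²) = 0.7797/√(39.48 + 0.608) = 0.7797/6.331 = 0.1232.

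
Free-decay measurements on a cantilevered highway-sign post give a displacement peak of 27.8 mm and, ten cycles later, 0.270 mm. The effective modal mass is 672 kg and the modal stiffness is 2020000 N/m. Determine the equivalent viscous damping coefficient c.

5420 N·s/m

Logarithmic decrement δ = (1/n)·ln(x₀/x_n) = (1/10)·ln(27.8/0.270) = (1/10)·ln(103.0) = 0.4634.
ζ = δ/√(4π² + δ²) = 0.4634/√(39.48 + 0.215) = 0.4634/6.300 = 0.07356.
c = ζ · 2√(km) = 0.07356 × 2√(2020000 × 672) = 0.07356 × 73690 = 5420 N·s/m.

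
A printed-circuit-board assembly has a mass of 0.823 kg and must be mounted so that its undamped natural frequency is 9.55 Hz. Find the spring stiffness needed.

ω_n = 2πf_n = 2π × 9.55 = 60.00 rad/s.
k = m·ω_n² = 0.823 × 60.00² = 0.823 × 3601 = 2963 N/m.

2960 N/m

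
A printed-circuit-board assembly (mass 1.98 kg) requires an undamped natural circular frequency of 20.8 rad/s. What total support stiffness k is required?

k = m·ω_n² = 1.98 × 20.80² = 1.98 × 432.6 = 856.6 N/m.

857 N/m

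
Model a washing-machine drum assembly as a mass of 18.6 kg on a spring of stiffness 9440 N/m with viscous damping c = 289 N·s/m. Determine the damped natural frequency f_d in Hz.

3.37 Hz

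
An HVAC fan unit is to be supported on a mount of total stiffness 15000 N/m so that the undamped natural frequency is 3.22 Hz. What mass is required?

36.6 kg

ω_n = 2πf_n = 2π × 3.22 = 20.23 rad/s.
m = k/ω_n² = 15000/20.23² = 15000/409.3 = 36.65 kg.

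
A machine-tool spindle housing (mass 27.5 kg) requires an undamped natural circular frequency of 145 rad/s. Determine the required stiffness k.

578000 N/m

k = m·ω_n² = 27.5 × 145.0² = 27.5 × 21020 = 578200 N/m.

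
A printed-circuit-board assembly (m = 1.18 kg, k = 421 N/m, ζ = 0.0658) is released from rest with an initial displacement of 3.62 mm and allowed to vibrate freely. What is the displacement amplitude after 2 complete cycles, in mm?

1.58 mm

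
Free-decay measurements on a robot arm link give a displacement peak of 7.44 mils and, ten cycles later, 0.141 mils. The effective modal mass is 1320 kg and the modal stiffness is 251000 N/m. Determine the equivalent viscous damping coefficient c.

Logarithmic decrement δ = (1/n)·ln(x₀/x_n) = (1/10)·ln(7.44/0.141) = (1/10)·ln(52.77) = 0.3966.
ζ = δ/√(4π² + δ²) = 0.3966/√(39.48 + 0.157) = 0.3966/6.296 = 0.06299.
c = ζ · 2√(km) = 0.06299 × 2√(251000 × 1320) = 0.06299 × 36400 = 2293 N·s/m.

2290 N·s/m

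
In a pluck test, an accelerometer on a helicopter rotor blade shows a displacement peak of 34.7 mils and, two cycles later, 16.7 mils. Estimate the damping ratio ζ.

Logarithmic decrement δ = (1/n)·ln(x₀/x_n) = (1/2)·ln(34.7/16.7) = (1/2)·ln(2.078) = 0.3657.
ζ = δ/√(4π² + δ²) = 0.3657/√(39.48 + 0.134) = 0.3657/6.294 = 0.05810.

0.0581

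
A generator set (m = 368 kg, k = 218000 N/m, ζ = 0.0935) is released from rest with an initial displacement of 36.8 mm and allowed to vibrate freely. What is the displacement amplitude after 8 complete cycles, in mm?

0.328 mm

Logarithmic decrement δ = 2πζ/√(1 − ζ²) = 2π × 0.09350/√(1 − 0.00874) = 0.5901.
After n cycles, x_n/x₀ = e^(−nδ), so x_8 = 36.8 × e^(−8 × 0.5901) = 36.8 × 0.008911 = 0.3279 mm.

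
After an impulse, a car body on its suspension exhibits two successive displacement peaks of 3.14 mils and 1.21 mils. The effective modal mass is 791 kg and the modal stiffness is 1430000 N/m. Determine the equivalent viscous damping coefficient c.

Logarithmic decrement δ = (1/n)·ln(x₀/x_n) = (1/1)·ln(3.14/1.21) = (1/1)·ln(2.595) = 0.9536.
ζ = δ/√(4π² + δ²) = 0.9536/√(39.48 + 0.909) = 0.9536/6.355 = 0.1501.
c = ζ · 2√(km) = 0.1501 × 2√(1430000 × 791) = 0.1501 × 67260 = 10090 N·s/m.

10100 N·s/m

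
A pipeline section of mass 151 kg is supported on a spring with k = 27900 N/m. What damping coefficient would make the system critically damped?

c_c = 2√(k·m) = 2√(27900 × 151) = 2 × 2053 = 4105 N·s/m.

4110 N·s/m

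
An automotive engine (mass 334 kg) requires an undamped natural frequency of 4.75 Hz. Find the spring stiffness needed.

298000 N/m

ω_n = 2πf_n = 2π × 4.75 = 29.85 rad/s.
k = m·ω_n² = 334 × 29.85² = 334 × 890.7 = 297500 N/m.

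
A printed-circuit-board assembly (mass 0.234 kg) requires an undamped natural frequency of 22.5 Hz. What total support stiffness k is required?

ω_n = 2πf_n = 2π × 22.5 = 141.4 rad/s.
k = m·ω_n² = 0.234 × 141.4² = 0.234 × 19990 = 4677 N/m.

4680 N/m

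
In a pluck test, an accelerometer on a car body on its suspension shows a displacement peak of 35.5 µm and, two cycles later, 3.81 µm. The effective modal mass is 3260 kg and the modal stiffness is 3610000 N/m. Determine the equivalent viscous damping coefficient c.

Logarithmic decrement δ = (1/n)·ln(x₀/x_n) = (1/2)·ln(35.5/3.81) = (1/2)·ln(9.318) = 1.116.
ζ = δ/√(4π² + δ²) = 1.116/√(39.48 + 1.25) = 1.116/6.382 = 0.1749.
c = ζ · 2√(km) = 0.1749 × 2√(3610000 × 3260) = 0.1749 × 217000 = 37940 N·s/m.

37900 N·s/m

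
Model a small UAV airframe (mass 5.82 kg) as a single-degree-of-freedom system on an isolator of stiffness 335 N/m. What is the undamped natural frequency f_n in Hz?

1.21 Hz

ω_n = √(k/m) = √(335.0/5.82) = √57.56 = 7.587 rad/s.
f_n = ω_n/(2π) = 7.587/6.283 = 1.207 Hz.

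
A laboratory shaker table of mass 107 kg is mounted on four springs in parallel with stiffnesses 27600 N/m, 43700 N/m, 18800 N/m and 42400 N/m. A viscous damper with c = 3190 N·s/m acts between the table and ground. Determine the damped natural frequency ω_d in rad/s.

31.9 rad/s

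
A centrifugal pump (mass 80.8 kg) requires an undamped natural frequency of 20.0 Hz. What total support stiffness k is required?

1280000 N/m

ω_n = 2πf_n = 2π × 20.0 = 125.7 rad/s.
k = m·ω_n² = 80.8 × 125.7² = 80.8 × 15790 = 1276000 N/m.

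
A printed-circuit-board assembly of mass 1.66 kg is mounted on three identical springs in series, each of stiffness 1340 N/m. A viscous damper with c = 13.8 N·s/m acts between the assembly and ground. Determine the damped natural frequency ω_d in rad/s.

15.9 rad/s

Series springs: 1/k_eq = 3/1340, so k_eq = 1340/3 = 446.7 N/m.
ω_n = √(k_eq/m) = √(446.7/1.66) = 16.40 rad/s.
Critical damping c_c = 2√(k_eq·m) = 2√(446.7 × 1.66) = 54.46 N·s/m, so ζ = c/c_c = 13.8/54.46 = 0.2534.
ω_d = ω_n√(1 − ζ²) = 16.40 × √(1 − 0.0642) = 15.87 rad/s.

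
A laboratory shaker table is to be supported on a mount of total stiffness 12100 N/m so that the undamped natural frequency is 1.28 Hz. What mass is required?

187 kg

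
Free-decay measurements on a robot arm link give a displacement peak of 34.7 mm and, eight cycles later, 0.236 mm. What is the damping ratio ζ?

Logarithmic decrement δ = (1/n)·ln(x₀/x_n) = (1/8)·ln(34.7/0.236) = (1/8)·ln(147.0) = 0.6238.
ζ = δ/√(4π² + δ²) = 0.6238/√(39.48 + 0.389) = 0.6238/6.314 = 0.09880.

0.0988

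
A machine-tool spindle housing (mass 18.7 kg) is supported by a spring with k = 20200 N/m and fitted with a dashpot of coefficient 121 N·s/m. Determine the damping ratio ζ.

0.0984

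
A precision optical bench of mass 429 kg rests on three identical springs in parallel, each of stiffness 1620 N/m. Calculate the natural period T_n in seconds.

Parallel springs add: k_eq = 3 × 1620 = 4860 N/m.
ω_n = √(k_eq/m) = √(4860/429) = √11.33 = 3.366 rad/s.
T_n = 2π/ω_n = 6.283/3.366 = 1.867 s.

1.87 s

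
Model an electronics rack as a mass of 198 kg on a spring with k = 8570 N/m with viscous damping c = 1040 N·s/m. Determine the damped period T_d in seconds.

ω_n = √(k/m) = √(8570/198) = 6.579 rad/s.
Critical damping c_c = 2√(k·m) = 2√(8570 × 198) = 2605 N·s/m, so ζ = c/c_c = 1040/2605 = 0.3992.
ω_d = ω_n√(1 − ζ²) = 6.579 × √(1 − 0.159) = 6.032 rad/s.
T_d = 2π/ω_d = 1.042 s.

1.04 s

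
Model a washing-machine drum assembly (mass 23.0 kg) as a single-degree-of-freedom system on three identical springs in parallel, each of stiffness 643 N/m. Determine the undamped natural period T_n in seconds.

Parallel springs add: k_eq = 3 × 643 = 1929 N/m.
ω_n = √(k_eq/m) = √(1929/23.0) = √83.87 = 9.158 rad/s.
T_n = 2π/ω_n = 6.283/9.158 = 0.6861 s.

0.686 s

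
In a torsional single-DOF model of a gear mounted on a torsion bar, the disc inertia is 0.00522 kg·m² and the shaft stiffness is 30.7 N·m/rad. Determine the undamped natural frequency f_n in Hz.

ω_n = √(k_t/J) = √(30.7/0.00522) = √5881 = 76.69 rad/s.
f_n = ω_n/(2π) = 76.69/6.283 = 12.21 Hz.

12.2 Hz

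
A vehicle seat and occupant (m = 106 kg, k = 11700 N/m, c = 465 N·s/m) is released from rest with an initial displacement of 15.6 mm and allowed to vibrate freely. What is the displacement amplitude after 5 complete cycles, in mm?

ζ = c/(2√(km)) = 465/(2√(11700 × 106)) = 465/2227 = 0.2088.
Logarithmic decrement δ = 2πζ/√(1 − ζ²) = 2π × 0.2088/√(1 − 0.0436) = 1.341.
After n cycles, x_n/x₀ = e^(−nδ), so x_5 = 15.6 × e^(−5 × 1.341) = 15.6 × 0.001223 = 0.01908 mm.

0.0191 mm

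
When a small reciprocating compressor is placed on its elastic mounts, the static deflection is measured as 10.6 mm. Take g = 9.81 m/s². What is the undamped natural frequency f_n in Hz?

ω_n = √(g/δ_st) = √(9.81/0.0106) = √925.5 = 30.42 rad/s.
f_n = ω_n/(2π) = 30.42/6.283 = 4.842 Hz.

4.84 Hz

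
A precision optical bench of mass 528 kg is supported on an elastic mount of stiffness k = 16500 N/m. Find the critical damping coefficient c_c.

5900 N·s/m

c_c = 2√(k·m) = 2√(16500 × 528) = 2 × 2952 = 5903 N·s/m.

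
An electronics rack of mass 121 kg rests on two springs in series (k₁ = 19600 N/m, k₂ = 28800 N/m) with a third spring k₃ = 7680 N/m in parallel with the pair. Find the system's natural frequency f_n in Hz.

2.01 Hz

Series pair: k_s = k₁k₂/(k₁+k₂) = (19600)(28800)/(19600 + 28800) = 11660 N/m. In parallel with k₃: k_eq = 11660 + 7680 = 19340 N/m.
ω_n = √(k_eq/m) = √(19340/121) = √159.9 = 12.64 rad/s.
f_n = ω_n/(2π) = 12.64/6.283 = 2.012 Hz.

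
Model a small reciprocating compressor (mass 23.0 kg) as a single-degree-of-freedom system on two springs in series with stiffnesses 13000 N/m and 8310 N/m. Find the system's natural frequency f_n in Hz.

2.36 Hz

Series springs: 1/k_eq = 1/13000 + 1/8310 = 0.0001973, so k_eq = 5069 N/m.
ω_n = √(k_eq/m) = √(5069/23.0) = √220.4 = 14.85 rad/s.
f_n = ω_n/(2π) = 14.85/6.283 = 2.363 Hz.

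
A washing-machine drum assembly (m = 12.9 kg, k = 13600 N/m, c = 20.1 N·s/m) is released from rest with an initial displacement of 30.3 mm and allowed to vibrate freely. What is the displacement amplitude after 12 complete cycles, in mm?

ζ = c/(2√(km)) = 20.1/(2√(13600 × 12.9)) = 20.1/837.7 = 0.02399.
Logarithmic decrement δ = 2πζ/√(1 − ζ²) = 2π × 0.02399/√(1 − 0.000576) = 0.1508.
After n cycles, x_n/x₀ = e^(−nδ), so x_12 = 30.3 × e^(−12 × 0.1508) = 30.3 × 0.1637 = 4.961 mm.

4.96 mm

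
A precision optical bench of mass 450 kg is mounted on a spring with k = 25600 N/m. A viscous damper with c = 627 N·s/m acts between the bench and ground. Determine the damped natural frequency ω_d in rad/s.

ω_n = √(k/m) = √(25600/450) = 7.542 rad/s.
Critical damping c_c = 2√(k·m) = 2√(25600 × 450) = 6788 N·s/m, so ζ = c/c_c = 627/6788 = 0.09237.
ω_d = ω_n√(1 − ζ²) = 7.542 × √(1 − 0.00853) = 7.510 rad/s.

7.51 rad/s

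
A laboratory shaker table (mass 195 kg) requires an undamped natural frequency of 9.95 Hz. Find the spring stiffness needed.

762000 N/m

ω_n = 2πf_n = 2π × 9.95 = 62.52 rad/s.
k = m·ω_n² = 195 × 62.52² = 195 × 3908 = 762200 N/m.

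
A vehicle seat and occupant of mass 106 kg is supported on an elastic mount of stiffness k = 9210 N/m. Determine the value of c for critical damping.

c_c = 2√(k·m) = 2√(9210 × 106) = 2 × 988.1 = 1976 N·s/m.

1980 N·s/m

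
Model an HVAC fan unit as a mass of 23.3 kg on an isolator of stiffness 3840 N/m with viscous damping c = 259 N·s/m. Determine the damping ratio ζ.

ω_n = √(k/m) = √(3840/23.3) = 12.84 rad/s.
Critical damping c_c = 2√(k·m) = 2√(3840 × 23.3) = 598.2 N·s/m, so ζ = c/c_c = 259/598.2 = 0.4329.

0.433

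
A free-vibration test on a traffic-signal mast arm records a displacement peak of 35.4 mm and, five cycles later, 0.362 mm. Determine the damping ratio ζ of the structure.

0.144

Logarithmic decrement δ = (1/n)·ln(x₀/x_n) = (1/5)·ln(35.4/0.362) = (1/5)·ln(97.79) = 0.9166.
ζ = δ/√(4π² + δ²) = 0.9166/√(39.48 + 0.840) = 0.9166/6.350 = 0.1443.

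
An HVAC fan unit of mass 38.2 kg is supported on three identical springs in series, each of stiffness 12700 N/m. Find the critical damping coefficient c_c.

804 N·s/m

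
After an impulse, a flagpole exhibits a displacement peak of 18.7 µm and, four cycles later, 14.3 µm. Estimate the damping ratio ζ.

0.0107

Logarithmic decrement δ = (1/n)·ln(x₀/x_n) = (1/4)·ln(18.7/14.3) = (1/4)·ln(1.308) = 0.06707.
ζ = δ/√(4π² + δ²) = 0.06707/√(39.48 + 0.00450) = 0.06707/6.284 = 0.01067.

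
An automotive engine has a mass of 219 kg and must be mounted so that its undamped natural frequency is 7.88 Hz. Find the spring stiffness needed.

ω_n = 2πf_n = 2π × 7.88 = 49.51 rad/s.
k = m·ω_n² = 219 × 49.51² = 219 × 2451 = 536900 N/m.

537000 N/m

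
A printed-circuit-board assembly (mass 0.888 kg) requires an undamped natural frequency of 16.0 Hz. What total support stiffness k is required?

ω_n = 2πf_n = 2π × 16.0 = 100.5 rad/s.
k = m·ω_n² = 0.888 × 100.5² = 0.888 × 10110 = 8975 N/m.

8970 N/m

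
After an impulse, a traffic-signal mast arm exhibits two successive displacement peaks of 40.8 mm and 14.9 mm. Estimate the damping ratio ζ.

0.158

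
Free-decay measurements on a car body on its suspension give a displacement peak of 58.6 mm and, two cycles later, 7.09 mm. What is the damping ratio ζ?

0.166

Logarithmic decrement δ = (1/n)·ln(x₀/x_n) = (1/2)·ln(58.6/7.09) = (1/2)·ln(8.265) = 1.056.
ζ = δ/√(4π² + δ²) = 1.056/√(39.48 + 1.12) = 1.056/6.371 = 0.1657.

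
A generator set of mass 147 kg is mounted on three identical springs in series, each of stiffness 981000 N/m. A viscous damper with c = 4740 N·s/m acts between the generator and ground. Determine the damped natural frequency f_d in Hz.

7.05 Hz

Series springs: 1/k_eq = 3/981000, so k_eq = 981000/3 = 327000 N/m.
ω_n = √(k_eq/m) = √(327000/147) = 47.16 rad/s.
Critical damping c_c = 2√(k_eq·m) = 2√(327000 × 147) = 13870 N·s/m, so ζ = c/c_c = 4740/13870 = 0.3418.
ω_d = ω_n√(1 − ζ²) = 47.16 × √(1 − 0.117) = 44.32 rad/s.
f_d = ω_d/(2π) = 7.054 Hz.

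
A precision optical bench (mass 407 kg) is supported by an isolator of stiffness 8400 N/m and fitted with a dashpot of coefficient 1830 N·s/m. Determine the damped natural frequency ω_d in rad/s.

ω_n = √(k/m) = √(8400/407) = 4.543 rad/s.
Critical damping c_c = 2√(k·m) = 2√(8400 × 407) = 3698 N·s/m, so ζ = c/c_c = 1830/3698 = 0.4949.
ω_d = ω_n√(1 − ζ²) = 4.543 × √(1 − 0.245) = 3.948 rad/s.

3.95 rad/s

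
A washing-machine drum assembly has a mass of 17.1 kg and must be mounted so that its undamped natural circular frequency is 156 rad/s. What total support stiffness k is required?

416000 N/m

k = m·ω_n² = 17.1 × 156.0² = 17.1 × 24340 = 416100 N/m.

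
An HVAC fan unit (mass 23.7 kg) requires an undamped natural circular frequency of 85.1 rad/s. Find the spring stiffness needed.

k = m·ω_n² = 23.7 × 85.10² = 23.7 × 7242 = 171600 N/m.

172000 N/m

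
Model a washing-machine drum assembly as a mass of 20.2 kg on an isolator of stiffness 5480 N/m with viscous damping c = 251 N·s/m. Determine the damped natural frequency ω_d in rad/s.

ω_n = √(k/m) = √(5480/20.2) = 16.47 rad/s.
Critical damping c_c = 2√(k·m) = 2√(5480 × 20.2) = 665.4 N·s/m, so ζ = c/c_c = 251/665.4 = 0.3772.
ω_d = ω_n√(1 − ζ²) = 16.47 × √(1 − 0.142) = 15.25 rad/s.

15.3 rad/s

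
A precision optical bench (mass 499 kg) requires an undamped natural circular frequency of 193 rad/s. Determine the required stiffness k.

k = m·ω_n² = 499 × 193.0² = 499 × 37250 = 18590000 N/m.

18600000 N/m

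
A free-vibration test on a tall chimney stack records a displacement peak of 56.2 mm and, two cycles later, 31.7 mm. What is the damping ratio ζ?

0.0455

Logarithmic decrement δ = (1/n)·ln(x₀/x_n) = (1/2)·ln(56.2/31.7) = (1/2)·ln(1.773) = 0.2863.
ζ = δ/√(4π² + δ²) = 0.2863/√(39.48 + 0.0820) = 0.2863/6.290 = 0.04552.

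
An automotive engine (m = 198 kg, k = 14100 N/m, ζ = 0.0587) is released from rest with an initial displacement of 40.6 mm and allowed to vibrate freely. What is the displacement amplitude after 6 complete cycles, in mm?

Logarithmic decrement δ = 2πζ/√(1 − ζ²) = 2π × 0.05870/√(1 − 0.00345) = 0.3695.
After n cycles, x_n/x₀ = e^(−nδ), so x_6 = 40.6 × e^(−6 × 0.3695) = 40.6 × 0.1090 = 4.424 mm.

4.42 mm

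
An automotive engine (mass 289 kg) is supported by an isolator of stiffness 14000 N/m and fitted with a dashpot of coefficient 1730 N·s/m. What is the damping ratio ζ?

0.430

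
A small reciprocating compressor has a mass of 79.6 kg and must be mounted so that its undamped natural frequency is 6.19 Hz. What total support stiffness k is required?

ω_n = 2πf_n = 2π × 6.19 = 38.89 rad/s.
k = m·ω_n² = 79.6 × 38.89² = 79.6 × 1513 = 120400 N/m.

120000 N/m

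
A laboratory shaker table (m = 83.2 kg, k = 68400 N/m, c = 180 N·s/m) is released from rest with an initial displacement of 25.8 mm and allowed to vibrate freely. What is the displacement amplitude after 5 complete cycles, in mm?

7.88 mm

ζ = c/(2√(km)) = 180/(2√(68400 × 83.2)) = 180/4771 = 0.03773.
Logarithmic decrement δ = 2πζ/√(1 − ζ²) = 2π × 0.03773/√(1 − 0.00142) = 0.2372.
After n cycles, x_n/x₀ = e^(−nδ), so x_5 = 25.8 × e^(−5 × 0.2372) = 25.8 × 0.3054 = 7.880 mm.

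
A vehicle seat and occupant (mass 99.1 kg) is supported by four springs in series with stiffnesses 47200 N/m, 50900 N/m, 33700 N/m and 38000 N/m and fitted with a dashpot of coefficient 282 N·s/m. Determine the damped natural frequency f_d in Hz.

1.61 Hz

Series springs: 1/k_eq = 1/47200 + 1/50900 + 1/33700 + 1/38000 = 9.682×10^-5, so k_eq = 10330 N/m.
ω_n = √(k_eq/m) = √(10330/99.1) = 10.21 rad/s.
Critical damping c_c = 2√(k_eq·m) = 2√(10330 × 99.1) = 2023 N·s/m, so ζ = c/c_c = 282/2023 = 0.1394.
ω_d = ω_n√(1 − ζ²) = 10.21 × √(1 − 0.0194) = 10.11 rad/s.
f_d = ω_d/(2π) = 1.609 Hz.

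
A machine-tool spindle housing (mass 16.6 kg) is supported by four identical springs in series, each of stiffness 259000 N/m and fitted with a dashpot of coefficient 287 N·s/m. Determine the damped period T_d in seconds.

0.102 s

Series springs: 1/k_eq = 4/259000, so k_eq = 259000/4 = 64750 N/m.
ω_n = √(k_eq/m) = √(64750/16.6) = 62.45 rad/s.
Critical damping c_c = 2√(k_eq·m) = 2√(64750 × 16.6) = 2073 N·s/m, so ζ = c/c_c = 287/2073 = 0.1384.
ω_d = ω_n√(1 − ζ²) = 62.45 × √(1 − 0.0192) = 61.85 rad/s.
T_d = 2π/ω_d = 0.1016 s.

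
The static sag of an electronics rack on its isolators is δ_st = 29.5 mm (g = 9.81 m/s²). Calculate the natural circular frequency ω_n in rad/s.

18.2 rad/s

ω_n = √(g/δ_st) = √(9.81/0.0295) = √332.5 = 18.24 rad/s.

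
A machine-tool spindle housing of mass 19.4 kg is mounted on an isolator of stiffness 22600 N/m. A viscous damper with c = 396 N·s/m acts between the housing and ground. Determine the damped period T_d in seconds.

0.193 s

ω_n = √(k/m) = √(22600/19.4) = 34.13 rad/s.
Critical damping c_c = 2√(k·m) = 2√(22600 × 19.4) = 1324 N·s/m, so ζ = c/c_c = 396/1324 = 0.2990.
ω_d = ω_n√(1 − ζ²) = 34.13 × √(1 − 0.0894) = 32.57 rad/s.
T_d = 2π/ω_d = 0.1929 s.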